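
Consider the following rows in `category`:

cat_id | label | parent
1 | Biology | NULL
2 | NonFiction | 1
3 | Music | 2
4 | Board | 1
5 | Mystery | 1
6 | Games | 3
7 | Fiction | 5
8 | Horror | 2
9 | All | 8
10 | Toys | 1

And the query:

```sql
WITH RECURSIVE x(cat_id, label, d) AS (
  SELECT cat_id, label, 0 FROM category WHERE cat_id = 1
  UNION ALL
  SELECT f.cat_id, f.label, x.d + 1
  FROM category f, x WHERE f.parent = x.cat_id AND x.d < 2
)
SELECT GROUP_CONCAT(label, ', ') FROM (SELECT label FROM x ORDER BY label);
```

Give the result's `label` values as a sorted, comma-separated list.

Base: cat_id=1 (Biology) at d 0.
Iteration 1: rows with parent in {1} -> NonFiction (id 2, d 1), Board (id 4, d 1), Mystery (id 5, d 1), Toys (id 10, d 1).
Iteration 2: rows with parent in {2,4,5,10} -> Music (id 3, d 2), Fiction (id 7, d 2), Horror (id 8, d 2).
Iteration 3: d < 2 fails for all current rows; recursion stops.

Biology, Board, Fiction, Horror, Music, Mystery, NonFiction, Toys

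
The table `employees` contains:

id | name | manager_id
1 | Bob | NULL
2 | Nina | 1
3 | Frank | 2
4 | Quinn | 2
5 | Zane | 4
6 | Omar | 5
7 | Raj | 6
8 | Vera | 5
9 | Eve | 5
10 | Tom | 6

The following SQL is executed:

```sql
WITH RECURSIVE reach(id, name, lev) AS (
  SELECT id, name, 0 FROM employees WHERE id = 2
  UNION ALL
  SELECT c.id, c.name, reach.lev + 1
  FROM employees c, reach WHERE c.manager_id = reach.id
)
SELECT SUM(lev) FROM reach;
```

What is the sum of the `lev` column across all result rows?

Base: id=2 (Nina) at lev 0.
Iteration 1: rows with manager_id in {2} -> Frank (id 3, lev 1), Quinn (id 4, lev 1).
Iteration 2: rows with manager_id in {3,4} -> Zane (id 5, lev 2).
Iteration 3: rows with manager_id in {5} -> Omar (id 6, lev 3), Vera (id 8, lev 3), Eve (id 9, lev 3).
Iteration 4: rows with manager_id in {6,8,9} -> Raj (id 7, lev 4), Tom (id 10, lev 4).
Iteration 5: no rows with manager_id in {7,10}; recursion stops.
SUM(lev) = 0 + 1 + 1 + 2 + 3 + 3 + 3 + 4 + 4 = 21.

21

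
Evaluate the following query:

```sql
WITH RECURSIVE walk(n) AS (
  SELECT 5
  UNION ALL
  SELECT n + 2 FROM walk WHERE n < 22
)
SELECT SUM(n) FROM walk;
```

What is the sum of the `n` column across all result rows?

Base: n=5.
Iteration 1: 5 < 22 holds -> n = 5 + 2 = 7.
Iteration 2: 7 < 22 holds -> n = 7 + 2 = 9.
Iteration 3: 9 < 22 holds -> n = 9 + 2 = 11.
Iteration 4: 11 < 22 holds -> n = 11 + 2 = 13.
Iteration 5: 13 < 22 holds -> n = 13 + 2 = 15.
Iteration 6: 15 < 22 holds -> n = 15 + 2 = 17.
Iteration 7: 17 < 22 holds -> n = 17 + 2 = 19.
Iteration 8: 19 < 22 holds -> n = 19 + 2 = 21.
Iteration 9: 21 < 22 holds -> n = 21 + 2 = 23.
Iteration 10: 23 < 22 fails; recursion stops.
SUM(n) = 5 + 7 + 9 + 11 + 13 + 15 + 17 + 19 + 21 + 23 = 140.

140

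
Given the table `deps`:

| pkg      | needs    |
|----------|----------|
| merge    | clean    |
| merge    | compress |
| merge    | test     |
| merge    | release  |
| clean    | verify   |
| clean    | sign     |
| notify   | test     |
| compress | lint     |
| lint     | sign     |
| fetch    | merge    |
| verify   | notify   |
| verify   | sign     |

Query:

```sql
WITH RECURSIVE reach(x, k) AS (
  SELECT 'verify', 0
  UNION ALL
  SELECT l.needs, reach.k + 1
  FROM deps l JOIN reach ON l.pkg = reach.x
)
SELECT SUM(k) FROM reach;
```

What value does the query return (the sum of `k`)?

4

Base: (verify, k=0).
Iteration 1: edges from {verify} -> (notify, k=1), (sign, k=1).
Iteration 2: edges from {notify,sign} -> (test, k=2).
Iteration 3: no outgoing edges from {test}; recursion stops.
SUM(k) = 0 + 1 + 1 + 2 = 4.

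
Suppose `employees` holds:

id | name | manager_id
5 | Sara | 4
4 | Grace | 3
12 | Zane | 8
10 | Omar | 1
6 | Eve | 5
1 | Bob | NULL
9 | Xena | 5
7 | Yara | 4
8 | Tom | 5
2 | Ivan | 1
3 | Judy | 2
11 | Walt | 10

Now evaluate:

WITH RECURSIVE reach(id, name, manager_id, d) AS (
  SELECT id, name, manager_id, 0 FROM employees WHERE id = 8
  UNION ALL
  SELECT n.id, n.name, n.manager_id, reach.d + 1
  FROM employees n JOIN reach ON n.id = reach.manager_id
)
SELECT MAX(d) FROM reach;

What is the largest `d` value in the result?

5

Base: id=8 (Tom), manager_id=5, d 0.
Iteration 1: join on id=5 -> Sara (id 5, manager_id=4, d 1).
Iteration 2: join on id=4 -> Grace (id 4, manager_id=3, d 2).
Iteration 3: join on id=3 -> Judy (id 3, manager_id=2, d 3).
Iteration 4: join on id=2 -> Ivan (id 2, manager_id=1, d 4).
Iteration 5: join on id=1 -> Bob (id 1, manager_id=NULL, d 5).
Iteration 6: manager_id is NULL; no match; recursion stops.
d values: 0, 1, 2, 3, 4, 5; the maximum is 5.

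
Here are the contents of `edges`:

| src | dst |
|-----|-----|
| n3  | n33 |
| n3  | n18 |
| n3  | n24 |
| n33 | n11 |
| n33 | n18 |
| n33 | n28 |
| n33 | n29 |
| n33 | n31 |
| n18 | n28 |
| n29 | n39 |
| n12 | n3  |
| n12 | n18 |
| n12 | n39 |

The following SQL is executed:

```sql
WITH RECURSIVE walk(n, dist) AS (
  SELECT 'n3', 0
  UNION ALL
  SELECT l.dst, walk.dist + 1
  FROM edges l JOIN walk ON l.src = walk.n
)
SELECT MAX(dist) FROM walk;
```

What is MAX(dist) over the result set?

3

Base: (n3, dist=0).
Iteration 1: edges from {n3} -> (n18, dist=1), (n24, dist=1), (n33, dist=1).
Iteration 2: edges from {n18,n24,n33} -> (n11, dist=2), (n18, dist=2), (n28, dist=2) x2, (n29, dist=2), (n31, dist=2). [UNION ALL keeps all 6 new rows, including repeats]
Iteration 3: edges from {n11,n18,n28,n29,n31} -> (n28, dist=3), (n39, dist=3).
Iteration 4: no outgoing edges from {n28,n39}; recursion stops.
dist values: 0, 1, 1, 1, 2, 2, 2, 2, 2, 2, 3, 3; the maximum is 3.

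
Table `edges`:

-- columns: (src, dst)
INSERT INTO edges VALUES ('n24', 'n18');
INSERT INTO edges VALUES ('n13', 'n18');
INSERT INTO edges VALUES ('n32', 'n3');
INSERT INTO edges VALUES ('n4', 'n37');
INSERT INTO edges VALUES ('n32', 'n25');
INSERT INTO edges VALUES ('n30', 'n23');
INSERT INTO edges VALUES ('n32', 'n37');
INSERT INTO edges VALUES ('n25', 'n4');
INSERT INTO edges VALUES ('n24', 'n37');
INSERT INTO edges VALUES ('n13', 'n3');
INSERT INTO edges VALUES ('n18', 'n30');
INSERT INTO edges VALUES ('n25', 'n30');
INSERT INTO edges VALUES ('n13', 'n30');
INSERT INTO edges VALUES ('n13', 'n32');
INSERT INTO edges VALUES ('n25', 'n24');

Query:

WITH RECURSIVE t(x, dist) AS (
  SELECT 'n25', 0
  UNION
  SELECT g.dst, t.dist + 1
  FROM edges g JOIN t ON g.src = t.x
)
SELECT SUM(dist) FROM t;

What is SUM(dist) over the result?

16

Base: (n25, dist=0).
Iteration 1: edges from {n25} -> (n24, dist=1), (n30, dist=1), (n4, dist=1).
Iteration 2: edges from {n24,n30,n4} -> (n18, dist=2), (n23, dist=2), (n37, dist=2). [UNION drops 1 duplicate row(s)]
Iteration 3: edges from {n18,n23,n37} -> (n30, dist=3).
Iteration 4: edges from {n30} -> (n23, dist=4).
Iteration 5: no outgoing edges from {n23}; recursion stops.
SUM(dist) = 0 + 1 + 1 + 1 + 2 + 2 + 2 + 3 + 4 = 16.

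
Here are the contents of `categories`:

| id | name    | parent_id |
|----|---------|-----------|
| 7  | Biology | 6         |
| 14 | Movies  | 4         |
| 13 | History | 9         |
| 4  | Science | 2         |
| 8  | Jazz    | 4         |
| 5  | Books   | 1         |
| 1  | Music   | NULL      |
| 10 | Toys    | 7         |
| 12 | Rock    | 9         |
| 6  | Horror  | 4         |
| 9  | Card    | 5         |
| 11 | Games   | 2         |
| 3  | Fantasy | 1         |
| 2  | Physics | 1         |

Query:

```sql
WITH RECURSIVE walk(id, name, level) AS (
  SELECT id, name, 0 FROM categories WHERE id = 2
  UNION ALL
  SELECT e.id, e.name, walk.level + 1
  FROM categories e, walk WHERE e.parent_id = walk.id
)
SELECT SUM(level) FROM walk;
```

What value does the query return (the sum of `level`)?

15

Base: id=2 (Physics) at level 0.
Iteration 1: rows with parent_id in {2} -> Science (id 4, level 1), Games (id 11, level 1).
Iteration 2: rows with parent_id in {4,11} -> Horror (id 6, level 2), Jazz (id 8, level 2), Movies (id 14, level 2).
Iteration 3: rows with parent_id in {6,8,14} -> Biology (id 7, level 3).
Iteration 4: rows with parent_id in {7} -> Toys (id 10, level 4).
Iteration 5: no rows with parent_id in {10}; recursion stops.
SUM(level) = 0 + 1 + 1 + 2 + 2 + 2 + 3 + 4 = 15.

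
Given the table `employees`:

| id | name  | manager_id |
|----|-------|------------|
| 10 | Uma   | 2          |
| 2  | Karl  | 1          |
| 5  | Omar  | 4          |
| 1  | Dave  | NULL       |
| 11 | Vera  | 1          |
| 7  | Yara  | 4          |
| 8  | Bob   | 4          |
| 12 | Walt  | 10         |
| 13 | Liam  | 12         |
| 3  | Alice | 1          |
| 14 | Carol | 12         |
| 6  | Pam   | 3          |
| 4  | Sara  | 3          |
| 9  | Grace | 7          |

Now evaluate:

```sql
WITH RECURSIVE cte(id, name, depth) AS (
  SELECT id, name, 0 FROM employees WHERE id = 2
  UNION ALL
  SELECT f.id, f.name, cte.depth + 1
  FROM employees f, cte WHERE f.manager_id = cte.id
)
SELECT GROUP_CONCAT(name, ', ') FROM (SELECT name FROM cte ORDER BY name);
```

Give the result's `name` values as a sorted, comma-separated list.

Base: id=2 (Karl) at depth 0.
Iteration 1: rows with manager_id in {2} -> Uma (id 10, depth 1).
Iteration 2: rows with manager_id in {10} -> Walt (id 12, depth 2).
Iteration 3: rows with manager_id in {12} -> Liam (id 13, depth 3), Carol (id 14, depth 3).
Iteration 4: no rows with manager_id in {13,14}; recursion stops.

Carol, Karl, Liam, Uma, Walt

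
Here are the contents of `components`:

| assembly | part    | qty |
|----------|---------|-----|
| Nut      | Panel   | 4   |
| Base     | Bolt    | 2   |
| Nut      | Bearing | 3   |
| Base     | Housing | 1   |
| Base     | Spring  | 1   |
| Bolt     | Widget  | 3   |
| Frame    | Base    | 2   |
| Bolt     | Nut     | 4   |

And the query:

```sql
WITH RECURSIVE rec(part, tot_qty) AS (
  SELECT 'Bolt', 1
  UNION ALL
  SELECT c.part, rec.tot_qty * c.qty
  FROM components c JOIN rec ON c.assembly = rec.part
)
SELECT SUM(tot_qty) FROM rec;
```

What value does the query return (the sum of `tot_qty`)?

Base: (Bolt, tot_qty=1).
Iteration 1: components of {Bolt} -> Nut = 1*4 = 4, Widget = 1*3 = 3.
Iteration 2: components of {Nut,Widget} -> Bearing = 4*3 = 12, Panel = 4*4 = 16.
Iteration 3: no further components; recursion stops.
SUM(tot_qty) = 1 + 3 + 4 + 12 + 16 = 36.

36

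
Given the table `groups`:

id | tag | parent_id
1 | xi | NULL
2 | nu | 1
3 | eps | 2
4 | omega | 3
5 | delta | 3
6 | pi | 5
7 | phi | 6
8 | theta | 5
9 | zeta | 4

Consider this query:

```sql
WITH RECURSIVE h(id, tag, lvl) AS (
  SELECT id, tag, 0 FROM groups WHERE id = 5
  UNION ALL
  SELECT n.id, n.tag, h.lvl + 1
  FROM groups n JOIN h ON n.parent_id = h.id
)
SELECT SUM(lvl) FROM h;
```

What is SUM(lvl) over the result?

4

Base: id=5 (delta) at lvl 0.
Iteration 1: rows with parent_id in {5} -> pi (id 6, lvl 1), theta (id 8, lvl 1).
Iteration 2: rows with parent_id in {6,8} -> phi (id 7, lvl 2).
Iteration 3: no rows with parent_id in {7}; recursion stops.
SUM(lvl) = 0 + 1 + 1 + 2 = 4.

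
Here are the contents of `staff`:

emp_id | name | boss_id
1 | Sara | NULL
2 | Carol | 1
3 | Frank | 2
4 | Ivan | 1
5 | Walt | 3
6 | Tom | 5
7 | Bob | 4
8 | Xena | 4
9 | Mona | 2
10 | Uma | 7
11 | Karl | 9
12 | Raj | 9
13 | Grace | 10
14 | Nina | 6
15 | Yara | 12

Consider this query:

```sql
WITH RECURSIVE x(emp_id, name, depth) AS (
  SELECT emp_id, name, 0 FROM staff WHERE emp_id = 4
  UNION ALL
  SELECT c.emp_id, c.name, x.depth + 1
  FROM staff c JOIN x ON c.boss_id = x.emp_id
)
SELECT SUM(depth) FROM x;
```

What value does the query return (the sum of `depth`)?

7

Base: emp_id=4 (Ivan) at depth 0.
Iteration 1: rows with boss_id in {4} -> Bob (id 7, depth 1), Xena (id 8, depth 1).
Iteration 2: rows with boss_id in {7,8} -> Uma (id 10, depth 2).
Iteration 3: rows with boss_id in {10} -> Grace (id 13, depth 3).
Iteration 4: no rows with boss_id in {13}; recursion stops.
SUM(depth) = 0 + 1 + 1 + 2 + 3 = 7.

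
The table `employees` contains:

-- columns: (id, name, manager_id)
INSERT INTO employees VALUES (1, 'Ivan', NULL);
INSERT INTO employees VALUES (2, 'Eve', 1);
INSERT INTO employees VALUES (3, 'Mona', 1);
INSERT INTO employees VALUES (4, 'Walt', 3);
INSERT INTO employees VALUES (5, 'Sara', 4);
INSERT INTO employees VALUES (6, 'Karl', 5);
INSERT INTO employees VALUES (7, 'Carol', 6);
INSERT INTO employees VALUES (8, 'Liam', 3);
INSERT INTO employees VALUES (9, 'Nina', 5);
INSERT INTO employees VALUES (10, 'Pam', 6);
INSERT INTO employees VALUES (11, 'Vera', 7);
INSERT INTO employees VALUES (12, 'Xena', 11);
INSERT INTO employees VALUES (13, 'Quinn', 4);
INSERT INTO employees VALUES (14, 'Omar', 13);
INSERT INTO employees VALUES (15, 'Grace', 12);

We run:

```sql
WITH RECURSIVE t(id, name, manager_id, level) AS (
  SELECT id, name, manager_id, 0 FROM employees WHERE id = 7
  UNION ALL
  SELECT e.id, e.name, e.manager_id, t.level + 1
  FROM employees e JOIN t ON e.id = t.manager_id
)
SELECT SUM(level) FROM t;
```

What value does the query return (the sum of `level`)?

15

Base: id=7 (Carol), manager_id=6, level 0.
Iteration 1: join on id=6 -> Karl (id 6, manager_id=5, level 1).
Iteration 2: join on id=5 -> Sara (id 5, manager_id=4, level 2).
Iteration 3: join on id=4 -> Walt (id 4, manager_id=3, level 3).
Iteration 4: join on id=3 -> Mona (id 3, manager_id=1, level 4).
Iteration 5: join on id=1 -> Ivan (id 1, manager_id=NULL, level 5).
Iteration 6: manager_id is NULL; no match; recursion stops.
SUM(level) = 0 + 1 + 2 + 3 + 4 + 5 = 15.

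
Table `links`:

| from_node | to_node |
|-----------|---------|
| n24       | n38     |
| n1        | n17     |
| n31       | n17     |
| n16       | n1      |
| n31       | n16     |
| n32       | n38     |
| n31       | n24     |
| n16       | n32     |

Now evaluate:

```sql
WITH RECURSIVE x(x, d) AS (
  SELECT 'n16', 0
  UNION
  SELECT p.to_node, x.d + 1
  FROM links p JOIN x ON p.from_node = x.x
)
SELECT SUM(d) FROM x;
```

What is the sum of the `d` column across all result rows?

Base: (n16, d=0).
Iteration 1: edges from {n16} -> (n1, d=1), (n32, d=1).
Iteration 2: edges from {n1,n32} -> (n17, d=2), (n38, d=2).
Iteration 3: no outgoing edges from {n17,n38}; recursion stops.
SUM(d) = 0 + 1 + 1 + 2 + 2 = 6.

6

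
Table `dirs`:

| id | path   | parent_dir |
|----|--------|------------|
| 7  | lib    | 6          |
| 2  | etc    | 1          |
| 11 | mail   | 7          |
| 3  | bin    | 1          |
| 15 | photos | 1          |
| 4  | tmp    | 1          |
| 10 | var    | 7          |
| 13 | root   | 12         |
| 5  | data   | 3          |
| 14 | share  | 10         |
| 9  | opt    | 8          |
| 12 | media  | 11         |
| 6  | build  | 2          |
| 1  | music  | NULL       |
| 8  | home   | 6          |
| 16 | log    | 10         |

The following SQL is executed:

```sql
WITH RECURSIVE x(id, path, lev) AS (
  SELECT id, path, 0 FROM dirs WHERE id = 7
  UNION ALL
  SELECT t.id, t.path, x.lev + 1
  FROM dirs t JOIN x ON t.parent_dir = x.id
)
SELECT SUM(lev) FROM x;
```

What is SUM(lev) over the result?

Base: id=7 (lib) at lev 0.
Iteration 1: rows with parent_dir in {7} -> var (id 10, lev 1), mail (id 11, lev 1).
Iteration 2: rows with parent_dir in {10,11} -> media (id 12, lev 2), share (id 14, lev 2), log (id 16, lev 2).
Iteration 3: rows with parent_dir in {12,14,16} -> root (id 13, lev 3).
Iteration 4: no rows with parent_dir in {13}; recursion stops.
SUM(lev) = 0 + 1 + 1 + 2 + 2 + 2 + 3 = 11.

11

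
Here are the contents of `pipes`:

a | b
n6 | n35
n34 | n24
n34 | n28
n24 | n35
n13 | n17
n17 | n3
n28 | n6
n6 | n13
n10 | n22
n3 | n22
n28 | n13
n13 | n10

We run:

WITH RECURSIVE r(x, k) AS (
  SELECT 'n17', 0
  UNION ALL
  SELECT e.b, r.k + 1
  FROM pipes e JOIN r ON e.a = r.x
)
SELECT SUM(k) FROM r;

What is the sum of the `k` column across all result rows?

Base: (n17, k=0).
Iteration 1: edges from {n17} -> (n3, k=1).
Iteration 2: edges from {n3} -> (n22, k=2).
Iteration 3: no outgoing edges from {n22}; recursion stops.
SUM(k) = 0 + 1 + 2 = 3.

3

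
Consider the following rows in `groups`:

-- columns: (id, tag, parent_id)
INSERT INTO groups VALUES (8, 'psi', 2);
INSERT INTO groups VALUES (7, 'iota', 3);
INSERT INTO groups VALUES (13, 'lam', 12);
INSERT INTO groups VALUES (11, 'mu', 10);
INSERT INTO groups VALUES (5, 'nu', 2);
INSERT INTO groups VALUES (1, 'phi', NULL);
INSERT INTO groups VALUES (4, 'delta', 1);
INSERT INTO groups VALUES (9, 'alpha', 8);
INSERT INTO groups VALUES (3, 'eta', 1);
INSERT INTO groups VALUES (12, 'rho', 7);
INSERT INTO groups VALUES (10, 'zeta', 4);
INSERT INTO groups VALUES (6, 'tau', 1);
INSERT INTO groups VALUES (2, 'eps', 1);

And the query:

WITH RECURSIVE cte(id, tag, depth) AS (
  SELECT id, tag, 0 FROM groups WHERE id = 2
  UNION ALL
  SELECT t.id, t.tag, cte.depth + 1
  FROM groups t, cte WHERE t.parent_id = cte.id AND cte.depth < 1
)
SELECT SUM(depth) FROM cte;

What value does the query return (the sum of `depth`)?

Base: id=2 (eps) at depth 0.
Iteration 1: rows with parent_id in {2} -> nu (id 5, depth 1), psi (id 8, depth 1).
Iteration 2: depth < 1 fails for all current rows; recursion stops.
SUM(depth) = 0 + 1 + 1 = 2.

2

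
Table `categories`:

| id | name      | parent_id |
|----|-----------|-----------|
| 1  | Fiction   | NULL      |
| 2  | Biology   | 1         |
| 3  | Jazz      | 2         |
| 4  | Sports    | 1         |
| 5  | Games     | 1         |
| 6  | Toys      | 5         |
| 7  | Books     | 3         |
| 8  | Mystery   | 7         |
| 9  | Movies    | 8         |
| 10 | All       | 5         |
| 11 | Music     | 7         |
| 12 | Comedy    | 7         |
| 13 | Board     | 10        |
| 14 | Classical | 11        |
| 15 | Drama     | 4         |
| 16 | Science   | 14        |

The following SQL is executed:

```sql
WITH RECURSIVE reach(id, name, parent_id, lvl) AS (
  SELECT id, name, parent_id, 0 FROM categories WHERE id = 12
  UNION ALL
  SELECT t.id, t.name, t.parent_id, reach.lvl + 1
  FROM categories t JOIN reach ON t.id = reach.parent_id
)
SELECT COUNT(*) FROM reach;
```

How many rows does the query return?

Base: id=12 (Comedy), parent_id=7, lvl 0.
Iteration 1: join on id=7 -> Books (id 7, parent_id=3, lvl 1).
Iteration 2: join on id=3 -> Jazz (id 3, parent_id=2, lvl 2).
Iteration 3: join on id=2 -> Biology (id 2, parent_id=1, lvl 3).
Iteration 4: join on id=1 -> Fiction (id 1, parent_id=NULL, lvl 4).
Iteration 5: parent_id is NULL; no match; recursion stops.
Total rows emitted: 5.

5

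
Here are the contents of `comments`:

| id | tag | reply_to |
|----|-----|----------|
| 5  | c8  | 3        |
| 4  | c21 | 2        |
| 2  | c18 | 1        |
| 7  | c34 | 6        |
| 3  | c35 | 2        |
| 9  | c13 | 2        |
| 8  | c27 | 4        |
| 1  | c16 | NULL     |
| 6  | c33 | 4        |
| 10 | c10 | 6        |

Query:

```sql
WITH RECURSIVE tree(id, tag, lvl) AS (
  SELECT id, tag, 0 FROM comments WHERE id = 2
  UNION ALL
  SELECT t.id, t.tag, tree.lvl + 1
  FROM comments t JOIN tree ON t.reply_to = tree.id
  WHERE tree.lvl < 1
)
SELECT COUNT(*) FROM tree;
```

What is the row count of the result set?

4

Base: id=2 (c18) at lvl 0.
Iteration 1: rows with reply_to in {2} -> c35 (id 3, lvl 1), c21 (id 4, lvl 1), c13 (id 9, lvl 1).
Iteration 2: lvl < 1 fails for all current rows; recursion stops.
Total rows emitted: 4.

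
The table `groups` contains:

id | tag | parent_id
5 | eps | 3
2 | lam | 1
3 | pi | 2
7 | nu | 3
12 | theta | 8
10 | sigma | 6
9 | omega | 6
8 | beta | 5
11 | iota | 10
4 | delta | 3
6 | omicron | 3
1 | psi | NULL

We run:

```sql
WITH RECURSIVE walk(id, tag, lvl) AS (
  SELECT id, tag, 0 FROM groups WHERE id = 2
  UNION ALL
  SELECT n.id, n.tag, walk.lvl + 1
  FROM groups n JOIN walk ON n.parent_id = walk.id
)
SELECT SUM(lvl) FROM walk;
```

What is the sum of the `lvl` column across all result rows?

26

Base: id=2 (lam) at lvl 0.
Iteration 1: rows with parent_id in {2} -> pi (id 3, lvl 1).
Iteration 2: rows with parent_id in {3} -> delta (id 4, lvl 2), eps (id 5, lvl 2), omicron (id 6, lvl 2), nu (id 7, lvl 2).
Iteration 3: rows with parent_id in {4,5,6,7} -> beta (id 8, lvl 3), omega (id 9, lvl 3), sigma (id 10, lvl 3).
Iteration 4: rows with parent_id in {8,9,10} -> iota (id 11, lvl 4), theta (id 12, lvl 4).
Iteration 5: no rows with parent_id in {11,12}; recursion stops.
SUM(lvl) = 0 + 1 + 2 + 2 + 2 + 2 + 3 + 3 + 3 + 4 + 4 = 26.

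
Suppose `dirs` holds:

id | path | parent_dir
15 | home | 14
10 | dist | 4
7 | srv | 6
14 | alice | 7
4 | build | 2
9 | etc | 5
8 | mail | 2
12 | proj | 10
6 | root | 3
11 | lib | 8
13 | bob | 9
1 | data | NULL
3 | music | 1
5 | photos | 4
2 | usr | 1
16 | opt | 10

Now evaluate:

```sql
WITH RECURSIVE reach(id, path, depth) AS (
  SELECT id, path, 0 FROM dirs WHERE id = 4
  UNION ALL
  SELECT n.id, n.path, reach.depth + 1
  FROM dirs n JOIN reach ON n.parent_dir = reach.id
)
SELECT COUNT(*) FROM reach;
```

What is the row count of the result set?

7

Base: id=4 (build) at depth 0.
Iteration 1: rows with parent_dir in {4} -> photos (id 5, depth 1), dist (id 10, depth 1).
Iteration 2: rows with parent_dir in {5,10} -> etc (id 9, depth 2), proj (id 12, depth 2), opt (id 16, depth 2).
Iteration 3: rows with parent_dir in {9,12,16} -> bob (id 13, depth 3).
Iteration 4: no rows with parent_dir in {13}; recursion stops.
Total rows emitted: 7.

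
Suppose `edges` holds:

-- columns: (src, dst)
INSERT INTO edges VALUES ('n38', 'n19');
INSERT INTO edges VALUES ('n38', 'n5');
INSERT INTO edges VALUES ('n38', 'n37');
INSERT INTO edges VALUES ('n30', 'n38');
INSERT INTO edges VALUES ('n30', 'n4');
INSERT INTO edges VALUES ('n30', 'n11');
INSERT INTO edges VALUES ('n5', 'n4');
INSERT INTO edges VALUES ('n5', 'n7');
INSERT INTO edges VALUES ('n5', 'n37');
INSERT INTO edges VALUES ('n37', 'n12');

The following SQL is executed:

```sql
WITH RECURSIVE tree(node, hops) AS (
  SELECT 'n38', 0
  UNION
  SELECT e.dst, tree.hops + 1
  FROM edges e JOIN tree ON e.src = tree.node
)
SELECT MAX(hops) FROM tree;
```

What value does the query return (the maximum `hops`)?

3

Base: (n38, hops=0).
Iteration 1: edges from {n38} -> (n19, hops=1), (n37, hops=1), (n5, hops=1).
Iteration 2: edges from {n19,n37,n5} -> (n12, hops=2), (n37, hops=2), (n4, hops=2), (n7, hops=2).
Iteration 3: edges from {n12,n37,n4,n7} -> (n12, hops=3).
Iteration 4: no outgoing edges from {n12}; recursion stops.
hops values: 0, 1, 1, 1, 2, 2, 2, 2, 3; the maximum is 3.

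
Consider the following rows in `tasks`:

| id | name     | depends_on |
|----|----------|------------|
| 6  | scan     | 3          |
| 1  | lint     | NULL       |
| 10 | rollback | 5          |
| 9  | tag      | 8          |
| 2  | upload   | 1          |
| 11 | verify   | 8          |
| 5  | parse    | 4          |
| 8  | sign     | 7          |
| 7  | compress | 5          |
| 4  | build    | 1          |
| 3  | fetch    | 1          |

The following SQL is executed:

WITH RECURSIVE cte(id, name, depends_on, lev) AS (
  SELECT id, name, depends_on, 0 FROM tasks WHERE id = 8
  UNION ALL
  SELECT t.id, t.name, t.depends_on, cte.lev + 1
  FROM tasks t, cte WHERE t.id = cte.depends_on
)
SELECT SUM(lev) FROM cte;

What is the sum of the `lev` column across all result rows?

Base: id=8 (sign), depends_on=7, lev 0.
Iteration 1: join on id=7 -> compress (id 7, depends_on=5, lev 1).
Iteration 2: join on id=5 -> parse (id 5, depends_on=4, lev 2).
Iteration 3: join on id=4 -> build (id 4, depends_on=1, lev 3).
Iteration 4: join on id=1 -> lint (id 1, depends_on=NULL, lev 4).
Iteration 5: depends_on is NULL; no match; recursion stops.
SUM(lev) = 0 + 1 + 2 + 3 + 4 = 10.

10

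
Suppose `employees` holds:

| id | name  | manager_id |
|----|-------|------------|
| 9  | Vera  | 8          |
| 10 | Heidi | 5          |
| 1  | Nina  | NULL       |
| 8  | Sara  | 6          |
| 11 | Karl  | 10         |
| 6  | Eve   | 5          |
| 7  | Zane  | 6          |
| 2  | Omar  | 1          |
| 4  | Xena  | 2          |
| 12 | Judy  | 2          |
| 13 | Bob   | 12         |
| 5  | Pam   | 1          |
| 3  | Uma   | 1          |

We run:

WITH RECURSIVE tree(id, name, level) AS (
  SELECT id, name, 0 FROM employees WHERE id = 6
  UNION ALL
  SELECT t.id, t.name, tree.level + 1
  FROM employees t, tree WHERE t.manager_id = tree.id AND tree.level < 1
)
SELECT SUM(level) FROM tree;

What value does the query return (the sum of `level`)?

2

Base: id=6 (Eve) at level 0.
Iteration 1: rows with manager_id in {6} -> Zane (id 7, level 1), Sara (id 8, level 1).
Iteration 2: level < 1 fails for all current rows; recursion stops.
SUM(level) = 0 + 1 + 1 = 2.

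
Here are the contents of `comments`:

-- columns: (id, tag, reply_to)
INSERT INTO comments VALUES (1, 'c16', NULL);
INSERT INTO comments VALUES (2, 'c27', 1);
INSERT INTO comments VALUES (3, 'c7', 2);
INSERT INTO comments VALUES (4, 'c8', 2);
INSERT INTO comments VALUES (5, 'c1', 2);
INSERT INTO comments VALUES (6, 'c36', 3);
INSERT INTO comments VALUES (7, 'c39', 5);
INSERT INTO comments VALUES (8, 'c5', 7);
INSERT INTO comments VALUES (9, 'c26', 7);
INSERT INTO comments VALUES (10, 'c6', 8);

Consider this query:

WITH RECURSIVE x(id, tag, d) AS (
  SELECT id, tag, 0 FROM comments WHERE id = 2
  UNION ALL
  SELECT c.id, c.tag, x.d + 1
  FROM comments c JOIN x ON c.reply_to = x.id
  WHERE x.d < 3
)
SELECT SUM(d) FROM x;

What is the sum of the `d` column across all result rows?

13

Base: id=2 (c27) at d 0.
Iteration 1: rows with reply_to in {2} -> c7 (id 3, d 1), c8 (id 4, d 1), c1 (id 5, d 1).
Iteration 2: rows with reply_to in {3,4,5} -> c36 (id 6, d 2), c39 (id 7, d 2).
Iteration 3: rows with reply_to in {6,7} -> c5 (id 8, d 3), c26 (id 9, d 3).
Iteration 4: d < 3 fails for all current rows; recursion stops.
SUM(d) = 0 + 1 + 1 + 1 + 2 + 2 + 3 + 3 = 13.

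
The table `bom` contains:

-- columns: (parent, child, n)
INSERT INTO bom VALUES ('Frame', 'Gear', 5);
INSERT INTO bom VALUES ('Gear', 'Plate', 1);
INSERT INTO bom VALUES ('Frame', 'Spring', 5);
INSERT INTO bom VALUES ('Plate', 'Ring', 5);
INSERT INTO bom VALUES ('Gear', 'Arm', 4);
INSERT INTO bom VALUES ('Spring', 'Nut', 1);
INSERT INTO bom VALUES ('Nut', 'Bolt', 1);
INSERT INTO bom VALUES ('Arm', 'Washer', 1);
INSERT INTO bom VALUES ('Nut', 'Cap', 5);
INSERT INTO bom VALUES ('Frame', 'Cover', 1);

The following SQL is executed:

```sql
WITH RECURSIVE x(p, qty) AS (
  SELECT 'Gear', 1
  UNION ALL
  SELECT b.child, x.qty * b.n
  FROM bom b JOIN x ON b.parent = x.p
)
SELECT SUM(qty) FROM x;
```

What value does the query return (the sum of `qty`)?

15

Base: (Gear, qty=1).
Iteration 1: components of {Gear} -> Arm = 1*4 = 4, Plate = 1*1 = 1.
Iteration 2: components of {Arm,Plate} -> Ring = 1*5 = 5, Washer = 4*1 = 4.
Iteration 3: no further components; recursion stops.
SUM(qty) = 1 + 1 + 4 + 5 + 4 = 15.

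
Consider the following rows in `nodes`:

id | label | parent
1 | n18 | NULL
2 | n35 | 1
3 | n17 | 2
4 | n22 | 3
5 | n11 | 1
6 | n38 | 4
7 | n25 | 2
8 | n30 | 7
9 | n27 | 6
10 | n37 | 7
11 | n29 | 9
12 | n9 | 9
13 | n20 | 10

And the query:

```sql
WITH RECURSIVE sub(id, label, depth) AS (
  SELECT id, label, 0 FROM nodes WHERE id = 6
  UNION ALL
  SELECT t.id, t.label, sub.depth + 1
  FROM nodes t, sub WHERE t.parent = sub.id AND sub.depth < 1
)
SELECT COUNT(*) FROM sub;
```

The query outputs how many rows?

2

Base: id=6 (n38) at depth 0.
Iteration 1: rows with parent in {6} -> n27 (id 9, depth 1).
Iteration 2: depth < 1 fails for all current rows; recursion stops.
Total rows emitted: 2.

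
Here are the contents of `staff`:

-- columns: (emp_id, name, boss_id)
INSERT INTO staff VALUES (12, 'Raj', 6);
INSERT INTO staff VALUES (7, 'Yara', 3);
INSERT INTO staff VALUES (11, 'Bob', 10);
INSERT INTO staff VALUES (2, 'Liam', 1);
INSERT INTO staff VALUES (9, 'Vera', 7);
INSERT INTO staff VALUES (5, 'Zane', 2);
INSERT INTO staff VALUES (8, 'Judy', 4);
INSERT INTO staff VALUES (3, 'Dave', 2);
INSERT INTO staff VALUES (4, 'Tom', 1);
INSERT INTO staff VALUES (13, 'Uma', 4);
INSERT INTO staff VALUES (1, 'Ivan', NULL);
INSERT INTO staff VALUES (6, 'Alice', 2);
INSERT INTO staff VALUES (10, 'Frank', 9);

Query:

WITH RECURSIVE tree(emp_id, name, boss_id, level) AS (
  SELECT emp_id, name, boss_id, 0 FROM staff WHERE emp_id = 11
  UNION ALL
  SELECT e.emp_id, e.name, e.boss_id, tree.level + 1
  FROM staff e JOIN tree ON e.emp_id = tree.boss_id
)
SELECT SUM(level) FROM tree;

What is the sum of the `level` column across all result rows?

21

Base: emp_id=11 (Bob), boss_id=10, level 0.
Iteration 1: join on emp_id=10 -> Frank (id 10, boss_id=9, level 1).
Iteration 2: join on emp_id=9 -> Vera (id 9, boss_id=7, level 2).
Iteration 3: join on emp_id=7 -> Yara (id 7, boss_id=3, level 3).
Iteration 4: join on emp_id=3 -> Dave (id 3, boss_id=2, level 4).
Iteration 5: join on emp_id=2 -> Liam (id 2, boss_id=1, level 5).
Iteration 6: join on emp_id=1 -> Ivan (id 1, boss_id=NULL, level 6).
Iteration 7: boss_id is NULL; no match; recursion stops.
SUM(level) = 0 + 1 + 2 + 3 + 4 + 5 + 6 = 21.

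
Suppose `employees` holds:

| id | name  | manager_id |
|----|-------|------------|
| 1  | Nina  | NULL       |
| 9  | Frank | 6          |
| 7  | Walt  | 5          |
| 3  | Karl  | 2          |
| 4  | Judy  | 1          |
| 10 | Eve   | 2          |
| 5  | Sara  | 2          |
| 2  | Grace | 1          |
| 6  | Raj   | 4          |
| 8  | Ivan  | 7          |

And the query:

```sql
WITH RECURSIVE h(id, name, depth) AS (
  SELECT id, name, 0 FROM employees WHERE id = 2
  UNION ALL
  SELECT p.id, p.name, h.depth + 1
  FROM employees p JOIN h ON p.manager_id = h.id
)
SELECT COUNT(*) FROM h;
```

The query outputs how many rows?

Base: id=2 (Grace) at depth 0.
Iteration 1: rows with manager_id in {2} -> Karl (id 3, depth 1), Sara (id 5, depth 1), Eve (id 10, depth 1).
Iteration 2: rows with manager_id in {3,5,10} -> Walt (id 7, depth 2).
Iteration 3: rows with manager_id in {7} -> Ivan (id 8, depth 3).
Iteration 4: no rows with manager_id in {8}; recursion stops.
Total rows emitted: 6.

6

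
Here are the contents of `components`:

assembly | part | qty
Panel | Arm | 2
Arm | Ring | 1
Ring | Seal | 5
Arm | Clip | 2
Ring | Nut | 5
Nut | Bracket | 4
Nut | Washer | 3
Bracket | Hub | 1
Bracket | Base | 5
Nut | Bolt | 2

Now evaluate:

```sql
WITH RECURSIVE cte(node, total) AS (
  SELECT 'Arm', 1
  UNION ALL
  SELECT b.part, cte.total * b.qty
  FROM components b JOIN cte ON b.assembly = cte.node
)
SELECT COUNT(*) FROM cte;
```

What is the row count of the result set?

10

Base: (Arm, total=1).
Iteration 1: components of {Arm} -> Clip = 1*2 = 2, Ring = 1*1 = 1.
Iteration 2: components of {Clip,Ring} -> Nut = 1*5 = 5, Seal = 1*5 = 5.
Iteration 3: components of {Nut,Seal} -> Bolt = 5*2 = 10, Bracket = 5*4 = 20, Washer = 5*3 = 15.
Iteration 4: components of {Bolt,Bracket,Washer} -> Base = 20*5 = 100, Hub = 20*1 = 20.
Iteration 5: no further components; recursion stops.
Total rows emitted: 10.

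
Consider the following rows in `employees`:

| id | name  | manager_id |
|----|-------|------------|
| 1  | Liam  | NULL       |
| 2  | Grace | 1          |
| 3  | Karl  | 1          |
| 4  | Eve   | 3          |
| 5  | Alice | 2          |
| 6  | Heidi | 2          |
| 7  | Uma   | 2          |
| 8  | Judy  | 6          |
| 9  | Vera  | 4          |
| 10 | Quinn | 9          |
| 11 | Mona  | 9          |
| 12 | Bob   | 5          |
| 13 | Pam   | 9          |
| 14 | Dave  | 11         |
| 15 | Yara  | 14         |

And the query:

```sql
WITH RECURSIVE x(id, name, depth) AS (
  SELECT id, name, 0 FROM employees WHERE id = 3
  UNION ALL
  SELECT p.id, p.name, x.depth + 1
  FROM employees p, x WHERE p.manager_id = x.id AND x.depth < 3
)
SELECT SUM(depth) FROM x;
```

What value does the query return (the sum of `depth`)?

12

Base: id=3 (Karl) at depth 0.
Iteration 1: rows with manager_id in {3} -> Eve (id 4, depth 1).
Iteration 2: rows with manager_id in {4} -> Vera (id 9, depth 2).
Iteration 3: rows with manager_id in {9} -> Quinn (id 10, depth 3), Mona (id 11, depth 3), Pam (id 13, depth 3).
Iteration 4: depth < 3 fails for all current rows; recursion stops.
SUM(depth) = 0 + 1 + 2 + 3 + 3 + 3 = 12.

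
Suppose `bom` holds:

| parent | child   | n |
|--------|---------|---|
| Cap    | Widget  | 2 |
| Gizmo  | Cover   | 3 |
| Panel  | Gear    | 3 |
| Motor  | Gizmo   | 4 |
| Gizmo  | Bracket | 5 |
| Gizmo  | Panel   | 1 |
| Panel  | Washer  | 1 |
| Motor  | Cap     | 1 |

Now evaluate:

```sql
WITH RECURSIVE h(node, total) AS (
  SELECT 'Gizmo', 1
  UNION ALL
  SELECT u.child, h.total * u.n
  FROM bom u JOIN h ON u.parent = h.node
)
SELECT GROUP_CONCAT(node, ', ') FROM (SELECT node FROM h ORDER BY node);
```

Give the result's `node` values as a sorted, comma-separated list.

Bracket, Cover, Gear, Gizmo, Panel, Washer

Base: (Gizmo, total=1).
Iteration 1: components of {Gizmo} -> Bracket = 1*5 = 5, Cover = 1*3 = 3, Panel = 1*1 = 1.
Iteration 2: components of {Bracket,Cover,Panel} -> Gear = 1*3 = 3, Washer = 1*1 = 1.
Iteration 3: no further components; recursion stops.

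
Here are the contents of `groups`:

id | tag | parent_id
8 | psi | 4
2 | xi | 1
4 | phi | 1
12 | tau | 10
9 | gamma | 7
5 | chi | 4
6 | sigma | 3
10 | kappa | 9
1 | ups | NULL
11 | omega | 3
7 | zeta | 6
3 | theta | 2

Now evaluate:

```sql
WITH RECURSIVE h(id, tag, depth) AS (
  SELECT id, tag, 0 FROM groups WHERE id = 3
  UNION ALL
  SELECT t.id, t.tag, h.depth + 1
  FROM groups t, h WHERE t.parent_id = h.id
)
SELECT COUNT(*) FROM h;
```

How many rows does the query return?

7

Base: id=3 (theta) at depth 0.
Iteration 1: rows with parent_id in {3} -> sigma (id 6, depth 1), omega (id 11, depth 1).
Iteration 2: rows with parent_id in {6,11} -> zeta (id 7, depth 2).
Iteration 3: rows with parent_id in {7} -> gamma (id 9, depth 3).
Iteration 4: rows with parent_id in {9} -> kappa (id 10, depth 4).
Iteration 5: rows with parent_id in {10} -> tau (id 12, depth 5).
Iteration 6: no rows with parent_id in {12}; recursion stops.
Total rows emitted: 7.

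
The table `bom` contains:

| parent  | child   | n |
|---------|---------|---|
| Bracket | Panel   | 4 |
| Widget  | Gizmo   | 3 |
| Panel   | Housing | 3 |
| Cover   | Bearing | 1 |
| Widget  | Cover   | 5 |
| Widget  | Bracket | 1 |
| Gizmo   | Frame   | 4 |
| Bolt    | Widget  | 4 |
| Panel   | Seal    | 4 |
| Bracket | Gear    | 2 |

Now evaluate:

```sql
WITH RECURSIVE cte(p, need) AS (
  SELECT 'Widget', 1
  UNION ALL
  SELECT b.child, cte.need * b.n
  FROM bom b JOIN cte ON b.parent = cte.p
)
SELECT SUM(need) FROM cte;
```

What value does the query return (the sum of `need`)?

Base: (Widget, need=1).
Iteration 1: components of {Widget} -> Bracket = 1*1 = 1, Cover = 1*5 = 5, Gizmo = 1*3 = 3.
Iteration 2: components of {Bracket,Cover,Gizmo} -> Bearing = 5*1 = 5, Frame = 3*4 = 12, Gear = 1*2 = 2, Panel = 1*4 = 4.
Iteration 3: components of {Bearing,Frame,Gear,Panel} -> Housing = 4*3 = 12, Seal = 4*4 = 16.
Iteration 4: no further components; recursion stops.
SUM(need) = 1 + 5 + 3 + 1 + 5 + 12 + 2 + 4 + 16 + 12 = 61.

61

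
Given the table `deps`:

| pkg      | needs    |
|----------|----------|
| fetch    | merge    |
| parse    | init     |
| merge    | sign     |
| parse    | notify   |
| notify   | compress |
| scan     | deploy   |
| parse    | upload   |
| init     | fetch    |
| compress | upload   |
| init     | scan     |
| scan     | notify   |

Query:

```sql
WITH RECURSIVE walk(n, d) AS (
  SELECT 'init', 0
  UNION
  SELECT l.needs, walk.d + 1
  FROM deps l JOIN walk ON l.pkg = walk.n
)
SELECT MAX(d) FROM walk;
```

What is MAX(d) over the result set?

Base: (init, d=0).
Iteration 1: edges from {init} -> (fetch, d=1), (scan, d=1).
Iteration 2: edges from {fetch,scan} -> (deploy, d=2), (merge, d=2), (notify, d=2).
Iteration 3: edges from {deploy,merge,notify} -> (compress, d=3), (sign, d=3).
Iteration 4: edges from {compress,sign} -> (upload, d=4).
Iteration 5: no outgoing edges from {upload}; recursion stops.
d values: 0, 1, 1, 2, 2, 2, 3, 3, 4; the maximum is 4.

4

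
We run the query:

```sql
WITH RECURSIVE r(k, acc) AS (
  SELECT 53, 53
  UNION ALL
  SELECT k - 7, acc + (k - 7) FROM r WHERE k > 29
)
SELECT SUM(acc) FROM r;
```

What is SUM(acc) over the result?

655

Base: k=53, acc=53.
Iteration 1: 53 > 29 holds -> k = 53 - 7 = 46, acc = 53 + 46 = 99.
Iteration 2: 46 > 29 holds -> k = 46 - 7 = 39, acc = 99 + 39 = 138.
Iteration 3: 39 > 29 holds -> k = 39 - 7 = 32, acc = 138 + 32 = 170.
Iteration 4: 32 > 29 holds -> k = 32 - 7 = 25, acc = 170 + 25 = 195.
Iteration 5: 25 > 29 fails; recursion stops.
SUM(acc) = 53 + 99 + 138 + 170 + 195 = 655.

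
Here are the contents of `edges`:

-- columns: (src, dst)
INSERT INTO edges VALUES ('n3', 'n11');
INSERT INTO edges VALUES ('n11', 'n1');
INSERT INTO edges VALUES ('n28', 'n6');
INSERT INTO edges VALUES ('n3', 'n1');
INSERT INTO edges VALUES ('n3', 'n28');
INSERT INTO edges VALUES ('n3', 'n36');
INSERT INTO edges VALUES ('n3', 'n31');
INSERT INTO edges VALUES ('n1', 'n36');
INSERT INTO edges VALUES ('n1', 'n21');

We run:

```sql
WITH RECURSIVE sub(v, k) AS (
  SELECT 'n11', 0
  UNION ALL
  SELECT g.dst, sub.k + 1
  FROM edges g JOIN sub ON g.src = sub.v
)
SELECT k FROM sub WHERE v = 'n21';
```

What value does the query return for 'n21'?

Base: (n11, k=0).
Iteration 1: edges from {n11} -> (n1, k=1).
Iteration 2: edges from {n1} -> (n21, k=2), (n36, k=2).
Iteration 3: no outgoing edges from {n21,n36}; recursion stops.

2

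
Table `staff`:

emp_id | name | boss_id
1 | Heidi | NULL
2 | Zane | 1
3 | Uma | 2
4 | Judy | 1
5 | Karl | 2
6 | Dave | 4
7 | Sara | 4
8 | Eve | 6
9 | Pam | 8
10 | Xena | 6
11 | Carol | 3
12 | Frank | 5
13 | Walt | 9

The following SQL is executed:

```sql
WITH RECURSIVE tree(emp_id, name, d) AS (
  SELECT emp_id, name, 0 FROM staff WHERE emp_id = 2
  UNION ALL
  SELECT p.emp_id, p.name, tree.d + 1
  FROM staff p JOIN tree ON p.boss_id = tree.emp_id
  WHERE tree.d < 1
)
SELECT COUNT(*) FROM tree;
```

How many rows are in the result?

Base: emp_id=2 (Zane) at d 0.
Iteration 1: rows with boss_id in {2} -> Uma (id 3, d 1), Karl (id 5, d 1).
Iteration 2: d < 1 fails for all current rows; recursion stops.
Total rows emitted: 3.

3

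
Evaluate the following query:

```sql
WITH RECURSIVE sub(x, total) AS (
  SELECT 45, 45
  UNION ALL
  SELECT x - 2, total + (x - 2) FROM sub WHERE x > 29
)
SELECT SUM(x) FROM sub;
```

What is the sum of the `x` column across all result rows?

333

Base: x=45, total=45.
Iteration 1: 45 > 29 holds -> x = 45 - 2 = 43, total = 45 + 43 = 88.
Iteration 2: 43 > 29 holds -> x = 43 - 2 = 41, total = 88 + 41 = 129.
Iteration 3: 41 > 29 holds -> x = 41 - 2 = 39, total = 129 + 39 = 168.
Iteration 4: 39 > 29 holds -> x = 39 - 2 = 37, total = 168 + 37 = 205.
Iteration 5: 37 > 29 holds -> x = 37 - 2 = 35, total = 205 + 35 = 240.
Iteration 6: 35 > 29 holds -> x = 35 - 2 = 33, total = 240 + 33 = 273.
Iteration 7: 33 > 29 holds -> x = 33 - 2 = 31, total = 273 + 31 = 304.
Iteration 8: 31 > 29 holds -> x = 31 - 2 = 29, total = 304 + 29 = 333.
Iteration 9: 29 > 29 fails; recursion stops.
SUM(x) = 45 + 43 + 41 + 39 + 37 + 35 + 33 + 31 + 29 = 333.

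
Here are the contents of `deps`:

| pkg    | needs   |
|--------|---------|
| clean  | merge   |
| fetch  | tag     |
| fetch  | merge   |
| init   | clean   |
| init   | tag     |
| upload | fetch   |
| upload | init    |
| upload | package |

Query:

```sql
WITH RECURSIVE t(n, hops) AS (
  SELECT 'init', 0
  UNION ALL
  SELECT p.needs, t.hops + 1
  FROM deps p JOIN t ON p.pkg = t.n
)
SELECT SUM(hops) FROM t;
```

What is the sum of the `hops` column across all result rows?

Base: (init, hops=0).
Iteration 1: edges from {init} -> (clean, hops=1), (tag, hops=1).
Iteration 2: edges from {clean,tag} -> (merge, hops=2).
Iteration 3: no outgoing edges from {merge}; recursion stops.
SUM(hops) = 0 + 1 + 1 + 2 = 4.

4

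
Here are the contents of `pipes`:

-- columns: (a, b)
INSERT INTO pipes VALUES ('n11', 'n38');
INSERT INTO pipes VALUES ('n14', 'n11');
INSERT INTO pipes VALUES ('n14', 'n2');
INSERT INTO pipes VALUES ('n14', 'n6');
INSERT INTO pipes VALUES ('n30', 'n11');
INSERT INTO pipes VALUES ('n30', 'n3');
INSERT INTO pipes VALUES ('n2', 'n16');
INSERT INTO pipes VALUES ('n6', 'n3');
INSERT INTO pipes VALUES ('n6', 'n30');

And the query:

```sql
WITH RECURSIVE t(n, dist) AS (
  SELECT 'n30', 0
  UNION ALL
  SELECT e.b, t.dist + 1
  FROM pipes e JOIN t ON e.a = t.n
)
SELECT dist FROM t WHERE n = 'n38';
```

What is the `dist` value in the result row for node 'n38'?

Base: (n30, dist=0).
Iteration 1: edges from {n30} -> (n11, dist=1), (n3, dist=1).
Iteration 2: edges from {n11,n3} -> (n38, dist=2).
Iteration 3: no outgoing edges from {n38}; recursion stops.

2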